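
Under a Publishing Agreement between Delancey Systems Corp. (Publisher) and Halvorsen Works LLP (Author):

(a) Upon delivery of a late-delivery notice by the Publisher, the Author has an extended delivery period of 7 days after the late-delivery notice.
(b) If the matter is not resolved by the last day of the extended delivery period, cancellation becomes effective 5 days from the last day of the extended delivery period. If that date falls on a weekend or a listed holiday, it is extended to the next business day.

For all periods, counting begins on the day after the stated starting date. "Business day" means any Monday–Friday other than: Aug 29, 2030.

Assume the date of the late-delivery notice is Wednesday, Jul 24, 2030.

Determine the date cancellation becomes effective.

Aug 5, 2030

The last day of the extended delivery period: 7 calendar days after Jul 24, 2030 is Jul 31, 2030.
Adding 5 calendar days to Jul 31, 2030 gives Aug 5, 2030, which is the date cancellation becomes effective. Aug 5, 2030 is a Monday and is not a listed holiday, so no roll-forward applies.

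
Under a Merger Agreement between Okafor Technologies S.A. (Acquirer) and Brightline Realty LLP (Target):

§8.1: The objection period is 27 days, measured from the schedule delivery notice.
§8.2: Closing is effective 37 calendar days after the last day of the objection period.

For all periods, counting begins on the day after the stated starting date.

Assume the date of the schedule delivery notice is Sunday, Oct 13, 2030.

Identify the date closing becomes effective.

Adding 27 calendar days to Oct 13, 2030 gives Nov 9, 2030, which is the last day of the objection period.
The date closing becomes effective: Nov 9, 2030 + 37 days = Dec 16, 2030.

Dec 16, 2030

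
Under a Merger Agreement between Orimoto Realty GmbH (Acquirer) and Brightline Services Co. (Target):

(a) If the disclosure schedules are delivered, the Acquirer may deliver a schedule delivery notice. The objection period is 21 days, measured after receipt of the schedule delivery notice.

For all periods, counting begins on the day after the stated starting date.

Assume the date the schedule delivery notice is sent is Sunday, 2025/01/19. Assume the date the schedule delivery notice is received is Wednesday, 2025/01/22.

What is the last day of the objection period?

2025/02/12

The last day of the objection period: 21 calendar days after 2025/01/22 is 2025/02/12.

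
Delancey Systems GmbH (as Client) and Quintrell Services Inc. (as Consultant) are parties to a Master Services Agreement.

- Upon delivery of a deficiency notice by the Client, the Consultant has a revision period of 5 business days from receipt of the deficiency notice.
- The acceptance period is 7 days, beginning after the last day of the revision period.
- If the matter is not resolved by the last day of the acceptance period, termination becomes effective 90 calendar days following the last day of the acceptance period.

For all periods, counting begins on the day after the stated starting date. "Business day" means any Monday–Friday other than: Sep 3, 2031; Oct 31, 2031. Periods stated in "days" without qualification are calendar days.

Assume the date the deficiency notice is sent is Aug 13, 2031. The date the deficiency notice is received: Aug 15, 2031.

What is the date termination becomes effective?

Nov 27, 2031

The last day of the revision period: 5 business days after Friday, Aug 15, 2031, skipping weekends — Aug 18, Aug 19, Aug 20, Aug 21, Aug 22 — lands on Friday, Aug 22, 2031.
The last day of the acceptance period: 7 calendar days after Aug 22, 2031 is Aug 29, 2031.
Adding 90 calendar days to Aug 29, 2031 gives Nov 27, 2031, which is the date termination becomes effective.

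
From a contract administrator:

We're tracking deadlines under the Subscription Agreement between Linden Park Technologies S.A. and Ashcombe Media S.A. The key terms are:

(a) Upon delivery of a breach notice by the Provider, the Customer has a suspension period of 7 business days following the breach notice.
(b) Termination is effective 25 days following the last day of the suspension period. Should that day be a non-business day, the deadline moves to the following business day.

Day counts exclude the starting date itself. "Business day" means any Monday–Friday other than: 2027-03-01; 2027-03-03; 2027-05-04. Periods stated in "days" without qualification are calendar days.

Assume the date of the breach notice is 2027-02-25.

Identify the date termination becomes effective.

2027-04-05

The last day of the suspension period: counting 7 business days from Thursday, 2027-02-25 (Feb 26, Mar 2, Mar 4, Mar 5, Mar 8, Mar 9, Mar 10, skipping weekends and the listed holidays on Mar 1, Mar 3) reaches Wednesday, 2027-03-10.
Adding 25 calendar days to 2027-03-10 gives 2027-04-04, which is the date termination becomes effective. That falls on a Sunday, so it rolls to the next business day, Monday, 2027-04-05.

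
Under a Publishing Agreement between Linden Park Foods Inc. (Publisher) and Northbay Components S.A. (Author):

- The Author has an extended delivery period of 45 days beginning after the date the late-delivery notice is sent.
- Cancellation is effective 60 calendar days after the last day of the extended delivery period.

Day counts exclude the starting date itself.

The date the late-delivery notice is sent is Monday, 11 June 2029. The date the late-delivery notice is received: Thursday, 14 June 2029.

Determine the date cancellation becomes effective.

24 September 2029

The last day of the extended delivery period: 45 calendar days after 11 June 2029 is 26 July 2029.
The date cancellation becomes effective: 60 calendar days after 26 July 2029 is 24 September 2029.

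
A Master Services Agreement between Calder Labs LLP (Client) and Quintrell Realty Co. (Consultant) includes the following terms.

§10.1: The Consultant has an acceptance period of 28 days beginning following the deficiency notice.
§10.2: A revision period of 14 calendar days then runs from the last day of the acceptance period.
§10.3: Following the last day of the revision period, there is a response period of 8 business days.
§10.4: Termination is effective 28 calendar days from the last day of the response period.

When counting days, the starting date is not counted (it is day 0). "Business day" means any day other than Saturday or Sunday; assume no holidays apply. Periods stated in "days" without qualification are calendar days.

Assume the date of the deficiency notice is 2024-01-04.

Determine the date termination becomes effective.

2024-03-26

The last day of the acceptance period: 2024-01-04 + 28 days = 2024-02-01.
The last day of the revision period: 2024-02-01 + 14 days = 2024-02-15.
The last day of the response period: 8 business days after Thursday, 2024-02-15, skipping weekends — Feb 16, Feb 19, Feb 20, Feb 21, Feb 22, Feb 23, Feb 26, Feb 27 — lands on Tuesday, 2024-02-27.
The date termination becomes effective: 2024-02-27 + 28 days = 2024-03-26.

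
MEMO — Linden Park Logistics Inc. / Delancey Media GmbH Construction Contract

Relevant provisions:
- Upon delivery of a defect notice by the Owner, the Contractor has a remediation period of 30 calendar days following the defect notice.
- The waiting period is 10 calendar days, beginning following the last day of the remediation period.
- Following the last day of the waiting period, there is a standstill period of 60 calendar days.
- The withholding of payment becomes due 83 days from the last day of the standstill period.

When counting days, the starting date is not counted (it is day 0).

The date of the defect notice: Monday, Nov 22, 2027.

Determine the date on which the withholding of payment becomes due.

May 23, 2028

The last day of the remediation period: 30 calendar days after Nov 22, 2027 is Dec 22, 2027.
The last day of the waiting period: 10 calendar days after Dec 22, 2027 is Jan 1, 2028.
The last day of the standstill period: Jan 1, 2028 + 60 days = Mar 1, 2028.
Adding 83 calendar days to Mar 1, 2028 gives May 23, 2028, which is the date on which the withholding of payment becomes due.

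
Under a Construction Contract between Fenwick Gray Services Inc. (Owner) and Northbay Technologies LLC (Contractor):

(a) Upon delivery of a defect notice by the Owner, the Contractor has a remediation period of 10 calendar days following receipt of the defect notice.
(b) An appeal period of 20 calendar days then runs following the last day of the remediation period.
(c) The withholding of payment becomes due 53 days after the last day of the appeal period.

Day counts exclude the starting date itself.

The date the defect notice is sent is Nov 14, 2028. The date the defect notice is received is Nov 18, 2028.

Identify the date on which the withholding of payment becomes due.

Feb 9, 2029

Adding 10 calendar days to Nov 18, 2028 gives Nov 28, 2028, which is the last day of the remediation period.
Adding 20 calendar days to Nov 28, 2028 gives Dec 18, 2028, which is the last day of the appeal period.
The date on which the withholding of payment becomes due: 53 calendar days after Dec 18, 2028 is Feb 9, 2029.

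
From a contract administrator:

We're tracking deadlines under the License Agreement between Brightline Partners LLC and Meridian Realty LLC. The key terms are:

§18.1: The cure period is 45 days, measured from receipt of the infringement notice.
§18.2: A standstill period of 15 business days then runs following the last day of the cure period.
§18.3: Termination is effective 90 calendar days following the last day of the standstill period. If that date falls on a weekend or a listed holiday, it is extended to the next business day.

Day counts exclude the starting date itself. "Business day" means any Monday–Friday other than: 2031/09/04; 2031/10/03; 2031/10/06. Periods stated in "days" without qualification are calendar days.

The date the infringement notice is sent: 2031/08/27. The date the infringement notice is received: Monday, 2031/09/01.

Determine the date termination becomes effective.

The last day of the cure period: 2031/09/01 + 45 days = 2031/10/16.
The last day of the standstill period: counting 15 business days from Thursday, 2031/10/16 (Oct 17, Oct 20, Oct 21, Oct 22, …, Nov 4, Nov 5, Nov 6, skipping weekends) reaches Thursday, 2031/11/06.
The date termination becomes effective: 2031/11/06 + 90 days = 2032/02/04. 2032/02/04 is a Wednesday and is not a listed holiday, so no roll-forward applies.

2032/02/04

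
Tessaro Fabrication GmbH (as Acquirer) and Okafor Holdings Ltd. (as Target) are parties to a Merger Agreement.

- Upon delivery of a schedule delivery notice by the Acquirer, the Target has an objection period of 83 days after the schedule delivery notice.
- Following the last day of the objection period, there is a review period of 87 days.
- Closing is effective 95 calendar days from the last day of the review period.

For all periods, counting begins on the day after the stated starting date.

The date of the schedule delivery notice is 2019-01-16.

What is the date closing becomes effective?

2019-10-08

The last day of the objection period: 2019-01-16 + 83 days = 2019-04-09.
Adding 87 calendar days to 2019-04-09 gives 2019-07-05, which is the last day of the review period.
The date closing becomes effective: 95 calendar days after 2019-07-05 is 2019-10-08.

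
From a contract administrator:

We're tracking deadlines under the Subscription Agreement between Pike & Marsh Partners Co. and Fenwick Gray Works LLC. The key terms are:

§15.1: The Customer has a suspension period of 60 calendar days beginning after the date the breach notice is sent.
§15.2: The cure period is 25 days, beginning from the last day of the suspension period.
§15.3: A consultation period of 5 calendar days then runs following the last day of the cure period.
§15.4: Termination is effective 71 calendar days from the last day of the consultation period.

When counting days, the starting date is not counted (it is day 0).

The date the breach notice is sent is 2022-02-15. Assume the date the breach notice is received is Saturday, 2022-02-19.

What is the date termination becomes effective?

Adding 60 calendar days to 2022-02-15 gives 2022-04-16, which is the last day of the suspension period.
Adding 25 calendar days to 2022-04-16 gives 2022-05-11, which is the last day of the cure period.
Adding 5 calendar days to 2022-05-11 gives 2022-05-16, which is the last day of the consultation period.
Adding 71 calendar days to 2022-05-16 gives 2022-07-26, which is the date termination becomes effective.

2022-07-26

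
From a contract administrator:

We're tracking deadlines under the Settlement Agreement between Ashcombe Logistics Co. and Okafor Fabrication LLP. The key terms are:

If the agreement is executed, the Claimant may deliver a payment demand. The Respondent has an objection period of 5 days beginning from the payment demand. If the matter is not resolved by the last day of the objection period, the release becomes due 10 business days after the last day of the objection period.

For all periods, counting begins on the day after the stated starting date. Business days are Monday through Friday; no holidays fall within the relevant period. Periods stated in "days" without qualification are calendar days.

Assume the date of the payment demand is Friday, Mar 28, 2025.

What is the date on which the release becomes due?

The last day of the objection period: Mar 28, 2025 + 5 days = Apr 2, 2025.
The date on which the release becomes due: 10 business days after Wednesday, Apr 2, 2025, skipping weekends — Apr 3, Apr 4, Apr 7, Apr 8, Apr 9, Apr 10, Apr 11, Apr 14, Apr 15, Apr 16 — lands on Wednesday, Apr 16, 2025.

Apr 16, 2025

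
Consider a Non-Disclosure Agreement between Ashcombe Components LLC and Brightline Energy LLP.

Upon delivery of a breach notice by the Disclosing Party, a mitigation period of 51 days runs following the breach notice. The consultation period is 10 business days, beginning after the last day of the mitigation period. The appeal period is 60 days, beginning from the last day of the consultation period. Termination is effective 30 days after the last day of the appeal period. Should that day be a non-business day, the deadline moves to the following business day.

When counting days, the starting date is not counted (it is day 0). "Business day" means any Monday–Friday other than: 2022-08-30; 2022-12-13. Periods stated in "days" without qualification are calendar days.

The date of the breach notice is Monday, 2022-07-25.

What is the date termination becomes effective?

2022-12-27

The last day of the mitigation period: 2022-07-25 + 51 days = 2022-09-14.
The last day of the consultation period: 10 business days after Wednesday, 2022-09-14, skipping weekends — Sep 15, Sep 16, Sep 19, Sep 20, Sep 21, Sep 22, Sep 23, Sep 26, Sep 27, Sep 28 — lands on Wednesday, 2022-09-28.
The last day of the appeal period: 2022-09-28 + 60 days = 2022-11-27.
The date termination becomes effective: 2022-11-27 + 30 days = 2022-12-27. 2022-12-27 is a Tuesday and is not a listed holiday, so no roll-forward applies.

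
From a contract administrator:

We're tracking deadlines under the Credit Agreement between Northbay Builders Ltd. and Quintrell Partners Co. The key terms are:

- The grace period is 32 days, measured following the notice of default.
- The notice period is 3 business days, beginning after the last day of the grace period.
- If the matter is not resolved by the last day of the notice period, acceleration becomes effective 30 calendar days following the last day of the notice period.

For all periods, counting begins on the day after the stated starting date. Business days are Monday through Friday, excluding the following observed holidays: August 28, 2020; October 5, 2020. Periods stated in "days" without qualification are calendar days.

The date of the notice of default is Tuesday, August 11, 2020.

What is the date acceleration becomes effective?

October 16, 2020

Adding 32 calendar days to August 11, 2020 gives September 12, 2020, which is the last day of the grace period.
The last day of the notice period: counting 3 business days from Saturday, September 12, 2020 (Sep 14, Sep 15, Sep 16, skipping weekends) reaches Wednesday, September 16, 2020.
The date acceleration becomes effective: 30 calendar days after September 16, 2020 is October 16, 2020.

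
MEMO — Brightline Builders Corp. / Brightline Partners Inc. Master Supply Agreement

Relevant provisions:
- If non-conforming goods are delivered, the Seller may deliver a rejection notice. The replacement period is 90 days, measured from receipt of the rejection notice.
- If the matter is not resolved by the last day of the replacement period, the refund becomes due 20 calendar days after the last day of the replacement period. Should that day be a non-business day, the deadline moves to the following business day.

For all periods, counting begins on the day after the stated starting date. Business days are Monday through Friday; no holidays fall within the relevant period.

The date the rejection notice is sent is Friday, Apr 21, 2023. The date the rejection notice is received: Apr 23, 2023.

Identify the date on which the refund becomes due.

Adding 90 calendar days to Apr 23, 2023 gives Jul 22, 2023, which is the last day of the replacement period.
The date on which the refund becomes due: 20 calendar days after Jul 22, 2023 is Aug 11, 2023. Aug 11, 2023 is a Friday, so no roll-forward applies.

Aug 11, 2023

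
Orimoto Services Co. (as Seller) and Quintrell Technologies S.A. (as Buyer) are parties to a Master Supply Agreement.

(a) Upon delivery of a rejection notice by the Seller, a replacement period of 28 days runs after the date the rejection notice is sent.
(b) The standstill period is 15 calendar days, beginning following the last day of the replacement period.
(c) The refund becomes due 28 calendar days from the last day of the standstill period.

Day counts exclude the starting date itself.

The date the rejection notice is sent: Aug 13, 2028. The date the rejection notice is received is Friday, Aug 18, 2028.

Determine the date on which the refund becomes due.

Oct 23, 2028

The last day of the replacement period: Aug 13, 2028 + 28 days = Sep 10, 2028.
The last day of the standstill period: 15 calendar days after Sep 10, 2028 is Sep 25, 2028.
The date on which the refund becomes due: Sep 25, 2028 + 28 days = Oct 23, 2028.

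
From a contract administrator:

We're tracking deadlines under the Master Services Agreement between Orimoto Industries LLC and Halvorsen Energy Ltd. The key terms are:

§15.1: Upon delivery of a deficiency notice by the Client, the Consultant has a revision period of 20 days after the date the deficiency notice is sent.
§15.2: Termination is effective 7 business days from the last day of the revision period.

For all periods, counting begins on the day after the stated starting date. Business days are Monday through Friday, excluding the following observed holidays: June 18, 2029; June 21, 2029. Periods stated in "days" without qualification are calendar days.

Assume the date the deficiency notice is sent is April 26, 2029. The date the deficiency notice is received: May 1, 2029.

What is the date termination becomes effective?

May 25, 2029

The last day of the revision period: 20 calendar days after April 26, 2029 is May 16, 2029.
The date termination becomes effective: counting 7 business days from Wednesday, May 16, 2029 (May 17, May 18, May 21, May 22, May 23, May 24, May 25, skipping weekends) reaches Friday, May 25, 2029.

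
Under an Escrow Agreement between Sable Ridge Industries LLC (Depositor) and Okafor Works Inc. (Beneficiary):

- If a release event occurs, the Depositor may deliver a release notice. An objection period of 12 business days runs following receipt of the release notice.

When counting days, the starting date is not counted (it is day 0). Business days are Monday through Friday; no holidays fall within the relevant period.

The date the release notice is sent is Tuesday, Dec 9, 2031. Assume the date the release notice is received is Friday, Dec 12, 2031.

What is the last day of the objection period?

Dec 30, 2031

The last day of the objection period: 12 business days after Friday, Dec 12, 2031, skipping weekends — Dec 15, Dec 16, Dec 17, Dec 18, …, Dec 26, Dec 29, Dec 30 — lands on Tuesday, Dec 30, 2031.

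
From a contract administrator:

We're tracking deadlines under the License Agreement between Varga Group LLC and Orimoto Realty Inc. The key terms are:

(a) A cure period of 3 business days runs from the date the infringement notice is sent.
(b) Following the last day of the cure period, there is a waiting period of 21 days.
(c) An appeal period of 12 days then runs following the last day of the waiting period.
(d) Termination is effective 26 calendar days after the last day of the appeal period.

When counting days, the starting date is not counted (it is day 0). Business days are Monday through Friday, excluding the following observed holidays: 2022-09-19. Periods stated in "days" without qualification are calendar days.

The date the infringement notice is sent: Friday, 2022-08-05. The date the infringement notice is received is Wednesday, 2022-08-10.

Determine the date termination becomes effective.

2022-10-08

The last day of the cure period: 3 business days after Friday, 2022-08-05, skipping weekends — Aug 8, Aug 9, Aug 10 — lands on Wednesday, 2022-08-10.
The last day of the waiting period: 21 calendar days after 2022-08-10 is 2022-08-31.
The last day of the appeal period: 2022-08-31 + 12 days = 2022-09-12.
The date termination becomes effective: 2022-09-12 + 26 days = 2022-10-08.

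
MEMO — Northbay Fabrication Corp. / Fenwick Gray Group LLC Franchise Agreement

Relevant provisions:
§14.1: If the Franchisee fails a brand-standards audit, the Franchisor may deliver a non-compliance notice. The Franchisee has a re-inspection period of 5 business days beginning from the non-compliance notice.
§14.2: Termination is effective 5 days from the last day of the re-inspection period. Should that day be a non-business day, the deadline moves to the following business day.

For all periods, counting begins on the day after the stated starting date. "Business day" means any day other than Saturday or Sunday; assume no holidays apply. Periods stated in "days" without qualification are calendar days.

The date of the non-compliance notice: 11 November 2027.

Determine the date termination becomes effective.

The last day of the re-inspection period: 5 business days after Thursday, 11 November 2027, skipping weekends — Nov 12, Nov 15, Nov 16, Nov 17, Nov 18 — lands on Thursday, 18 November 2027.
Adding 5 calendar days to 18 November 2027 gives 23 November 2027, which is the date termination becomes effective. 23 November 2027 is a Tuesday, so no roll-forward applies.

23 November 2027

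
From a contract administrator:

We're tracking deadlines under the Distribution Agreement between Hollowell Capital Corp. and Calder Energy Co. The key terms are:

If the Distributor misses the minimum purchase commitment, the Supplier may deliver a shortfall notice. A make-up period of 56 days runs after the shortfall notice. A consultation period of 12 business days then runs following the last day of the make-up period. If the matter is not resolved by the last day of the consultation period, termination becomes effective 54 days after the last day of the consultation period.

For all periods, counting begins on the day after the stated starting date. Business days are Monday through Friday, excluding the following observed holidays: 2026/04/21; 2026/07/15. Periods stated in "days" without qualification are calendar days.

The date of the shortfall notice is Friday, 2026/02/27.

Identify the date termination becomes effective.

2026/07/05

The last day of the make-up period: 2026/02/27 + 56 days = 2026/04/24.
From Friday, 2026/04/24, 12 business days (Apr 27, Apr 28, Apr 29, Apr 30, …, May 8, May 11, May 12, skipping weekends) brings us to Tuesday, 2026/05/12, which is the last day of the consultation period.
Adding 54 calendar days to 2026/05/12 gives 2026/07/05, which is the date termination becomes effective.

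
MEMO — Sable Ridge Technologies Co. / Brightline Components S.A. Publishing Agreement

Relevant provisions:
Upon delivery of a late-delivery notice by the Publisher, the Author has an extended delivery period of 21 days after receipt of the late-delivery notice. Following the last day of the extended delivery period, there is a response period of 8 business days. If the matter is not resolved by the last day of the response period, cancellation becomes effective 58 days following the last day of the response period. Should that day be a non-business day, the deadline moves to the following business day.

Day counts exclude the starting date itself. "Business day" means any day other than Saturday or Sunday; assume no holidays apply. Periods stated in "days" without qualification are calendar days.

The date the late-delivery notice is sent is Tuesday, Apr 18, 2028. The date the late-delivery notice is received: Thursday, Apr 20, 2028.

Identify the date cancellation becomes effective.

Jul 20, 2028

Adding 21 calendar days to Apr 20, 2028 gives May 11, 2028, which is the last day of the extended delivery period.
From Thursday, May 11, 2028, 8 business days (May 12, May 15, May 16, May 17, May 18, May 19, May 22, May 23, skipping weekends) brings us to Tuesday, May 23, 2028, which is the last day of the response period.
Adding 58 calendar days to May 23, 2028 gives Jul 20, 2028, which is the date cancellation becomes effective. Jul 20, 2028 is a Thursday, so no roll-forward applies.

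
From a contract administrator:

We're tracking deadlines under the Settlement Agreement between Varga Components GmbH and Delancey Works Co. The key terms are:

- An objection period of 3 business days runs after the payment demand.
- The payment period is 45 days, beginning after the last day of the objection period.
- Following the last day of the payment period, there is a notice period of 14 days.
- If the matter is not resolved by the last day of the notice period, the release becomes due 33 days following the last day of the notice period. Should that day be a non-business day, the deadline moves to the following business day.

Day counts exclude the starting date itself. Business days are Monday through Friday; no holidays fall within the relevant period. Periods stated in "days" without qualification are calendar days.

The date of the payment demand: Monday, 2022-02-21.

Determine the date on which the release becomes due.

2022-05-27

The last day of the objection period: counting 3 business days from Monday, 2022-02-21 (Feb 22, Feb 23, Feb 24, skipping weekends) reaches Thursday, 2022-02-24.
Adding 45 calendar days to 2022-02-24 gives 2022-04-10, which is the last day of the payment period.
Adding 14 calendar days to 2022-04-10 gives 2022-04-24, which is the last day of the notice period.
The date on which the release becomes due: 2022-04-24 + 33 days = 2022-05-27. 2022-05-27 is a Friday, so no roll-forward applies.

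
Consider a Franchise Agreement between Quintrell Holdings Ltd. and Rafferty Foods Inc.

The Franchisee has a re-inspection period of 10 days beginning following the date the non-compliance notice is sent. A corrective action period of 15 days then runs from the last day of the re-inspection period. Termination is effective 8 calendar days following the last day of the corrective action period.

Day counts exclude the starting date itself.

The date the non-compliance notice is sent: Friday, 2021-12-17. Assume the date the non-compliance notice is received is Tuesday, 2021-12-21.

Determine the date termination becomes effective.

2022-01-19

The last day of the re-inspection period: 2021-12-17 + 10 days = 2021-12-27.
The last day of the corrective action period: 2021-12-27 + 15 days = 2022-01-11.
The date termination becomes effective: 8 calendar days after 2022-01-11 is 2022-01-19.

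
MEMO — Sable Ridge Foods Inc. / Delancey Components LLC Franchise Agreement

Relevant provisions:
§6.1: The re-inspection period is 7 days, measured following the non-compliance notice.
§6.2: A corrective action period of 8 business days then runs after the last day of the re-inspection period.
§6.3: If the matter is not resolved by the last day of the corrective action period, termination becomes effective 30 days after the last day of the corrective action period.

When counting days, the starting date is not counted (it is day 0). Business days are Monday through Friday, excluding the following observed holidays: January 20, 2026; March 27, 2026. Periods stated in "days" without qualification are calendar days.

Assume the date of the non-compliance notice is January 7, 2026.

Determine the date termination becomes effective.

The last day of the re-inspection period: January 7, 2026 + 7 days = January 14, 2026.
From Wednesday, January 14, 2026, 8 business days (Jan 15, Jan 16, Jan 19, Jan 21, Jan 22, Jan 23, Jan 26, Jan 27, skipping weekends and the listed holiday on Jan 20) brings us to Tuesday, January 27, 2026, which is the last day of the corrective action period.
The date termination becomes effective: 30 calendar days after January 27, 2026 is February 26, 2026.

February 26, 2026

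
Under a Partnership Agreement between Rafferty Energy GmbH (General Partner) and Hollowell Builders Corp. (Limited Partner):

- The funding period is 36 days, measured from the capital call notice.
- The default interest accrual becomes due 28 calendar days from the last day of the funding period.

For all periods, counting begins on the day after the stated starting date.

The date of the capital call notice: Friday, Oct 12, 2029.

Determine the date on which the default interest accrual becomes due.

The last day of the funding period: 36 calendar days after Oct 12, 2029 is Nov 17, 2029.
The date on which the default interest accrual becomes due: Nov 17, 2029 + 28 days = Dec 15, 2029.

Dec 15, 2029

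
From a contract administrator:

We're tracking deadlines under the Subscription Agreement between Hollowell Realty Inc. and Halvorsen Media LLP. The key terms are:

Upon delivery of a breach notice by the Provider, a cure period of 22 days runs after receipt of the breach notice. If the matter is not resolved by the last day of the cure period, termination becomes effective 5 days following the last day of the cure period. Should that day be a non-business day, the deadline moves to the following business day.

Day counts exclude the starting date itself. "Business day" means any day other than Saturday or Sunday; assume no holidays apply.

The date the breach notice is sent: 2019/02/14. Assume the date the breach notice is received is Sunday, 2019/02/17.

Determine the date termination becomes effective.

The last day of the cure period: 22 calendar days after 2019/02/17 is 2019/03/11.
Adding 5 calendar days to 2019/03/11 gives 2019/03/16, which is the date termination becomes effective. That falls on a Saturday, so it rolls to the next business day, Monday, 2019/03/18.

2019/03/18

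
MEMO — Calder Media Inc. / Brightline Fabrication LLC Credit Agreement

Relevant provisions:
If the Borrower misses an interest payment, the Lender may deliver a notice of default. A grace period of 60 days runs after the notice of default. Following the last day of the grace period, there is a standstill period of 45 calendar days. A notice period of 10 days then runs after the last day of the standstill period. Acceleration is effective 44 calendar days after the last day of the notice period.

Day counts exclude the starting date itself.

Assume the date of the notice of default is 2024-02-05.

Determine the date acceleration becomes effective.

2024-07-13

The last day of the grace period: 2024-02-05 + 60 days = 2024-04-05.
Adding 45 calendar days to 2024-04-05 gives 2024-05-20, which is the last day of the standstill period.
The last day of the notice period: 2024-05-20 + 10 days = 2024-05-30.
Adding 44 calendar days to 2024-05-30 gives 2024-07-13, which is the date acceleration becomes effective.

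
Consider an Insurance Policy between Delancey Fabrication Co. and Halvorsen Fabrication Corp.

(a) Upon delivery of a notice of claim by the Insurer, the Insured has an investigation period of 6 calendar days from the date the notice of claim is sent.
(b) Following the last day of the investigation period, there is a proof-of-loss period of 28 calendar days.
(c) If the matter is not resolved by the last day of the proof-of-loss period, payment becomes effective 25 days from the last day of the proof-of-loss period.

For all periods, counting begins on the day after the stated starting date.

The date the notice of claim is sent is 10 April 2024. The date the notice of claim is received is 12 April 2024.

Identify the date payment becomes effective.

8 June 2024

The last day of the investigation period: 10 April 2024 + 6 days = 16 April 2024.
Adding 28 calendar days to 16 April 2024 gives 14 May 2024, which is the last day of the proof-of-loss period.
Adding 25 calendar days to 14 May 2024 gives 8 June 2024, which is the date payment becomes effective.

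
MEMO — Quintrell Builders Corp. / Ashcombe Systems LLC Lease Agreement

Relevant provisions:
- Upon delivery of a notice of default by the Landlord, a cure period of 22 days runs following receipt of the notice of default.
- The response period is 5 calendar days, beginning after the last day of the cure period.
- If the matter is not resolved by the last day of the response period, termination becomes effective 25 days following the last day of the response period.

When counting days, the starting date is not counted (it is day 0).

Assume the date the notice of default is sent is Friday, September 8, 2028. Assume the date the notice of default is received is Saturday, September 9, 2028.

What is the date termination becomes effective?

October 31, 2028

Adding 22 calendar days to September 9, 2028 gives October 1, 2028, which is the last day of the cure period.
Adding 5 calendar days to October 1, 2028 gives October 6, 2028, which is the last day of the response period.
Adding 25 calendar days to October 6, 2028 gives October 31, 2028, which is the date termination becomes effective.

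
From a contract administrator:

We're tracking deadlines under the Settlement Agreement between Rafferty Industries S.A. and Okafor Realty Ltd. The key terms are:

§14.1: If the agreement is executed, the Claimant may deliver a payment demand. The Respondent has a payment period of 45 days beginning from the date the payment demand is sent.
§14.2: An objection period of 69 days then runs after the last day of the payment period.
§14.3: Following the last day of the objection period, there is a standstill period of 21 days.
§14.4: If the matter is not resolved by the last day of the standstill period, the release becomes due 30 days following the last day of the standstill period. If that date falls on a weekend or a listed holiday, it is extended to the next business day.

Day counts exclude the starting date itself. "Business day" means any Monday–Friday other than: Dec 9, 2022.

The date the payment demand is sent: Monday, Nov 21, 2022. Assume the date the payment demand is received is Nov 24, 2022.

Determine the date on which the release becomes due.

May 5, 2023

Adding 45 calendar days to Nov 21, 2022 gives Jan 5, 2023, which is the last day of the payment period.
The last day of the objection period: Jan 5, 2023 + 69 days = Mar 15, 2023.
The last day of the standstill period: Mar 15, 2023 + 21 days = Apr 5, 2023.
The date on which the release becomes due: 30 calendar days after Apr 5, 2023 is May 5, 2023. May 5, 2023 is a Friday and is not a listed holiday, so no roll-forward applies.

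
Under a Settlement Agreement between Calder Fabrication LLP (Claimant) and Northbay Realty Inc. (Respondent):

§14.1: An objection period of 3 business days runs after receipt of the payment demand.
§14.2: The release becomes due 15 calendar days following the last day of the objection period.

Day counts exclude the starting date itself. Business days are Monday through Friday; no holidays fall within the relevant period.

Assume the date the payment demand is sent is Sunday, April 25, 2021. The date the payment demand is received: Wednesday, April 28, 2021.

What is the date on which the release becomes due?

The last day of the objection period: 3 business days after Wednesday, April 28, 2021, skipping weekends — Apr 29, Apr 30, May 3 — lands on Monday, May 3, 2021.
The date on which the release becomes due: May 3, 2021 + 15 days = May 18, 2021.

May 18, 2021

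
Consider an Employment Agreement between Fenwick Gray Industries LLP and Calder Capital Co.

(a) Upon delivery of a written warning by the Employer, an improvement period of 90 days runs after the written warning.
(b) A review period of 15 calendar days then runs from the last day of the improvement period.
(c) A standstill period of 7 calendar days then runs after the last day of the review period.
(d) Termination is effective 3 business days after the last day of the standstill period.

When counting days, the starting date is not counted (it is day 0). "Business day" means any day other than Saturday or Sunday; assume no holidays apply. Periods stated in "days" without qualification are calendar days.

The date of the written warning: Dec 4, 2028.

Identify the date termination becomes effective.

Mar 29, 2029

The last day of the improvement period: 90 calendar days after Dec 4, 2028 is Mar 4, 2029.
Adding 15 calendar days to Mar 4, 2029 gives Mar 19, 2029, which is the last day of the review period.
The last day of the standstill period: 7 calendar days after Mar 19, 2029 is Mar 26, 2029.
From Monday, Mar 26, 2029, 3 business days (Mar 27, Mar 28, Mar 29, skipping weekends) brings us to Thursday, Mar 29, 2029, which is the date termination becomes effective.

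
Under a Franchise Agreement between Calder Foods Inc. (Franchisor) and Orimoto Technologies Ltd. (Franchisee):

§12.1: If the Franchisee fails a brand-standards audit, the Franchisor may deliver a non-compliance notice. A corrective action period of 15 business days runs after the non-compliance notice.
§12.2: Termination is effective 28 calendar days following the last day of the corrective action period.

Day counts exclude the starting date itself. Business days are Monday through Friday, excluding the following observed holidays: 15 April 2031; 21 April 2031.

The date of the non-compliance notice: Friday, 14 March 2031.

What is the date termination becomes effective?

The last day of the corrective action period: counting 15 business days from Friday, 14 March 2031 (Mar 17, Mar 18, Mar 19, Mar 20, …, Apr 2, Apr 3, Apr 4, skipping weekends) reaches Friday, 4 April 2031.
The date termination becomes effective: 28 calendar days after 4 April 2031 is 2 May 2031.

2 May 2031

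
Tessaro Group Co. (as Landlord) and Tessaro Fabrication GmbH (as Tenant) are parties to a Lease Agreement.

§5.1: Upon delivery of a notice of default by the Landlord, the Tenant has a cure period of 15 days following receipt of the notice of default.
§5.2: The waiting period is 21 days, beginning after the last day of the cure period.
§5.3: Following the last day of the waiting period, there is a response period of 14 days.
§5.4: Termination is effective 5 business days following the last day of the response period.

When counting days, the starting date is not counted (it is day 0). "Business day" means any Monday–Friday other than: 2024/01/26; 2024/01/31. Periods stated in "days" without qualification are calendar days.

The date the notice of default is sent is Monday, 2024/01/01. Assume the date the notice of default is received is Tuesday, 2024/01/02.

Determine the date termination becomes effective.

2024/02/28

The last day of the cure period: 15 calendar days after 2024/01/02 is 2024/01/17.
Adding 21 calendar days to 2024/01/17 gives 2024/02/07, which is the last day of the waiting period.
The last day of the response period: 14 calendar days after 2024/02/07 is 2024/02/21.
The date termination becomes effective: 5 business days after Wednesday, 2024/02/21, skipping weekends — Feb 22, Feb 23, Feb 26, Feb 27, Feb 28 — lands on Wednesday, 2024/02/28.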